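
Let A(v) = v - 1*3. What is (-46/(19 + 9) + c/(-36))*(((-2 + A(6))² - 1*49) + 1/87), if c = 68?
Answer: 1857875/10962 ≈ 169.48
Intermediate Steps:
A(v) = -3 + v (A(v) = v - 3 = -3 + v)
(-46/(19 + 9) + c/(-36))*(((-2 + A(6))² - 1*49) + 1/87) = (-46/(19 + 9) + 68/(-36))*(((-2 + (-3 + 6))² - 1*49) + 1/87) = (-46/28 + 68*(-1/36))*(((-2 + 3)² - 49) + 1/87) = (-46*1/28 - 17/9)*((1² - 49) + 1/87) = (-23/14 - 17/9)*((1 - 49) + 1/87) = -445*(-48 + 1/87)/126 = -445/126*(-4175/87) = 1857875/10962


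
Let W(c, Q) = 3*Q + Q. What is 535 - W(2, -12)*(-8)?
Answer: 151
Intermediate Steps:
W(c, Q) = 4*Q
535 - W(2, -12)*(-8) = 535 - 4*(-12)*(-8) = 535 - (-48)*(-8) = 535 - 1*384 = 535 - 384 = 151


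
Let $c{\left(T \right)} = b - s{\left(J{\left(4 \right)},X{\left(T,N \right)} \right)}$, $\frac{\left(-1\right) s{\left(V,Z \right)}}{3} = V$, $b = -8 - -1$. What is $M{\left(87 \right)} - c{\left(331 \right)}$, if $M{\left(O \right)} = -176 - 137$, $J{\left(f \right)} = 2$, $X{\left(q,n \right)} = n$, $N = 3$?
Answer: $-312$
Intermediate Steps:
$b = -7$ ($b = -8 + 1 = -7$)
$s{\left(V,Z \right)} = - 3 V$
$M{\left(O \right)} = -313$
$c{\left(T \right)} = -1$ ($c{\left(T \right)} = -7 - \left(-3\right) 2 = -7 - -6 = -7 + 6 = -1$)
$M{\left(87 \right)} - c{\left(331 \right)} = -313 - -1 = -313 + 1 = -312$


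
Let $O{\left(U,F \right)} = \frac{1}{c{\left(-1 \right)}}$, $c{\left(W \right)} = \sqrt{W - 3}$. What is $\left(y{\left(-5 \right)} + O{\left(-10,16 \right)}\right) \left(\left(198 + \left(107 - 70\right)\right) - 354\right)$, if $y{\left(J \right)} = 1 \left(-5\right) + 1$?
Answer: $476 + \frac{119 i}{2} \approx 476.0 + 59.5 i$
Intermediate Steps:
$y{\left(J \right)} = -4$ ($y{\left(J \right)} = -5 + 1 = -4$)
$c{\left(W \right)} = \sqrt{-3 + W}$
$O{\left(U,F \right)} = - \frac{i}{2}$ ($O{\left(U,F \right)} = \frac{1}{\sqrt{-3 - 1}} = \frac{1}{\sqrt{-4}} = \frac{1}{2 i} = - \frac{i}{2}$)
$\left(y{\left(-5 \right)} + O{\left(-10,16 \right)}\right) \left(\left(198 + \left(107 - 70\right)\right) - 354\right) = \left(-4 - \frac{i}{2}\right) \left(\left(198 + \left(107 - 70\right)\right) - 354\right) = \left(-4 - \frac{i}{2}\right) \left(\left(198 + 37\right) - 354\right) = \left(-4 - \frac{i}{2}\right) \left(235 - 354\right) = \left(-4 - \frac{i}{2}\right) \left(-119\right) = 476 + \frac{119 i}{2}$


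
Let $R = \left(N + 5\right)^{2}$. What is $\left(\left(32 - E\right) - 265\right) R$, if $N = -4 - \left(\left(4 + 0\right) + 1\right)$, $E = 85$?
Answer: $-5088$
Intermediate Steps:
$N = -9$ ($N = -4 - \left(4 + 1\right) = -4 - 5 = -9$)
$R = 16$ ($R = \left(-9 + 5\right)^{2} = \left(-4\right)^{2} = 16$)
$\left(\left(32 - E\right) - 265\right) R = \left(\left(32 - 85\right) - 265\right) 16 = \left(-53 - 265\right) 16 = \left(-318\right) 16 = -5088$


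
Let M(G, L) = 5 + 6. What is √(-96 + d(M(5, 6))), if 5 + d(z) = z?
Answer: 3*I*√10 ≈ 9.4868*I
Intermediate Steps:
M(G, L) = 11
d(z) = -5 + z
√(-96 + d(M(5, 6))) = √(-96 + (-5 + 11)) = √(-96 + 6) = √(-90) = 3*I*√10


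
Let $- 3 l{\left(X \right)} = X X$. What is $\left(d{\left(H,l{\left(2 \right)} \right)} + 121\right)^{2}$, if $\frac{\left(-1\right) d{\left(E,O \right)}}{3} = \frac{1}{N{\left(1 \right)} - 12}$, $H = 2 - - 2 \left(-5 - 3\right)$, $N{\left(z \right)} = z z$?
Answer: $\frac{1779556}{121} \approx 14707.0$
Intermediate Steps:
$N{\left(z \right)} = z^{2}$
$H = -14$ ($H = 2 - \left(-2\right) \left(-8\right) = 2 - 16 = -14$)
$l{\left(X \right)} = - \frac{X^{2}}{3}$ ($l{\left(X \right)} = - \frac{X X}{3} = - \frac{X^{2}}{3}$)
$d{\left(E,O \right)} = \frac{3}{11}$ ($d{\left(E,O \right)} = - \frac{3}{1^{2} - 12} = - \frac{3}{1 - 12} = - \frac{3}{-11} = \left(-3\right) \left(- \frac{1}{11}\right) = \frac{3}{11}$)
$\left(d{\left(H,l{\left(2 \right)} \right)} + 121\right)^{2} = \left(\frac{3}{11} + 121\right)^{2} = \left(\frac{1334}{11}\right)^{2} = \frac{1779556}{121}$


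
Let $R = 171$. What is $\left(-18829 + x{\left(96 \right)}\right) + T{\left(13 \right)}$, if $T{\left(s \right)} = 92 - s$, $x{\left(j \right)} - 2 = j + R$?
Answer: $-18481$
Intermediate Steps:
$x{\left(j \right)} = 173 + j$ ($x{\left(j \right)} = 2 + \left(j + 171\right) = 2 + \left(171 + j\right) = 173 + j$)
$\left(-18829 + x{\left(96 \right)}\right) + T{\left(13 \right)} = \left(-18829 + \left(173 + 96\right)\right) + \left(92 - 13\right) = \left(-18829 + 269\right) + \left(92 - 13\right) = -18560 + 79 = -18481$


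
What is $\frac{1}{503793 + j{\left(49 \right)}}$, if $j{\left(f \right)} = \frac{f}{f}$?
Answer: $\frac{1}{503794} \approx 1.9849 \cdot 10^{-6}$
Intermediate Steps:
$j{\left(f \right)} = 1$
$\frac{1}{503793 + j{\left(49 \right)}} = \frac{1}{503793 + 1} = \frac{1}{503794}$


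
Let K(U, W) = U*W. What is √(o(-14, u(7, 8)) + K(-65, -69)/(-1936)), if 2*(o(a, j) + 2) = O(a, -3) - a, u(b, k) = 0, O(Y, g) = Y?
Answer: I*√8357/44 ≈ 2.0777*I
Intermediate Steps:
o(a, j) = -2 (o(a, j) = -2 + (a - a)/2 = -2 + (½)*0 = -2 + 0 = -2)
√(o(-14, u(7, 8)) + K(-65, -69)/(-1936)) = √(-2 - 65*(-69)/(-1936)) = √(-2 + 4485*(-1/1936)) = √(-2 - 4485/1936) = √(-8357/1936) = I*√8357/44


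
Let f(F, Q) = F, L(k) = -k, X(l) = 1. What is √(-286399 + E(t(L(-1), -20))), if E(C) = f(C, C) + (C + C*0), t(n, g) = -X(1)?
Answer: I*√286401 ≈ 535.16*I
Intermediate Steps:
t(n, g) = -1 (t(n, g) = -1*1 = -1)
E(C) = 2*C (E(C) = C + (C + C*0) = C + (C + 0) = C + C = 2*C)
√(-286399 + E(t(L(-1), -20))) = √(-286399 + 2*(-1)) = √(-286399 - 2) = √(-286401) = I*√286401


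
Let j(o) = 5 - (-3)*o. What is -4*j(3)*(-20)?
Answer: 1120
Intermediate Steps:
j(o) = 5 + 3*o
-4*j(3)*(-20) = -4*(5 + 3*3)*(-20) = -4*(5 + 9)*(-20) = -4*14*(-20) = -56*(-20) = -1*(-1120) = 1120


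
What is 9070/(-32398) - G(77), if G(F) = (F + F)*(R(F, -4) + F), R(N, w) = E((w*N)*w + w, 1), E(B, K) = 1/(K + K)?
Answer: -193339600/16199 ≈ -11935.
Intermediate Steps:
E(B, K) = 1/(2*K)
R(N, w) = ½ (R(N, w) = (½)/1 = (½)*1 = ½)
G(F) = 2*F*(½ + F) (G(F) = (F + F)*(½ + F) = (2*F)*(½ + F) = 2*F*(½ + F))
9070/(-32398) - G(77) = 9070/(-32398) - 77*(1 + 2*77) = 9070*(-1/32398) - 77*(1 + 154) = -4535/16199 - 77*155 = -4535/16199 - 1*11935 = -4535/16199 - 11935 = -193339600/16199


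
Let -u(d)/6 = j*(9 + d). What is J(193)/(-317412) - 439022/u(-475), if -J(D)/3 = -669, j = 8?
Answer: -645350665/32869776 ≈ -19.634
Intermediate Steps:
J(D) = 2007 (J(D) = -3*(-669) = 2007)
u(d) = -432 - 48*d (u(d) = -48*(9 + d) = -6*(72 + 8*d) = -432 - 48*d)
J(193)/(-317412) - 439022/u(-475) = 2007/(-317412) - 439022/(-432 - 48*(-475)) = 2007*(-1/317412) - 439022/(-432 + 22800) = -223/35268 - 439022/22368 = -223/35268 - 439022*1/22368 = -223/35268 - 219511/11184 = -645350665/32869776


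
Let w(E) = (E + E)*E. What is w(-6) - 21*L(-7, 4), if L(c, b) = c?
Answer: 219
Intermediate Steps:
w(E) = 2*E² (w(E) = (2*E)*E = 2*E²)
w(-6) - 21*L(-7, 4) = 2*(-6)² - 21*(-7) = 2*36 + 147 = 72 + 147 = 219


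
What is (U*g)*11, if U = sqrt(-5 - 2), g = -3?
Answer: -33*I*sqrt(7) ≈ -87.31*I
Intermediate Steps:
U = I*sqrt(7) (U = sqrt(-7) = I*sqrt(7) ≈ 2.6458*I)
(U*g)*11 = ((I*sqrt(7))*(-3))*11 = -3*I*sqrt(7)*11 = -33*I*sqrt(7)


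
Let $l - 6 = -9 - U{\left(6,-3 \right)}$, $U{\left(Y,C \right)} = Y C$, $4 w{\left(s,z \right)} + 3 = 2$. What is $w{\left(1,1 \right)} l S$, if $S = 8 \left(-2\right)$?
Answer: $60$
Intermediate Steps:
$w{\left(s,z \right)} = - \frac{1}{4}$ ($w{\left(s,z \right)} = - \frac{3}{4} + \frac{1}{4} \cdot 2 = - \frac{3}{4} + \frac{1}{2} = - \frac{1}{4}$)
$U{\left(Y,C \right)} = C Y$
$S = -16$
$l = 15$ ($l = 6 - \left(9 - 18\right) = 6 - -9 = 6 + \left(-9 + 18\right) = 6 + 9 = 15$)
$w{\left(1,1 \right)} l S = \left(- \frac{1}{4}\right) 15 \left(-16\right) = \left(- \frac{15}{4}\right) \left(-16\right) = 60$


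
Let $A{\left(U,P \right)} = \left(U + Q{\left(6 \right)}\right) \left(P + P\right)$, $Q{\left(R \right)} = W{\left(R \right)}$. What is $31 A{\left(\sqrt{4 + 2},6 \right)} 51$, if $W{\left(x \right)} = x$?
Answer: $113832 + 18972 \sqrt{6} \approx 1.603 \cdot 10^{5}$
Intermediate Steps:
$Q{\left(R \right)} = R$
$A{\left(U,P \right)} = 2 P \left(6 + U\right)$ ($A{\left(U,P \right)} = \left(U + 6\right) \left(P + P\right) = \left(6 + U\right) 2 P = 2 P \left(6 + U\right)$)
$31 A{\left(\sqrt{4 + 2},6 \right)} 51 = 31 \cdot 2 \cdot 6 \left(6 + \sqrt{4 + 2}\right) 51 = 31 \cdot 2 \cdot 6 \left(6 + \sqrt{6}\right) 51 = 31 \left(72 + 12 \sqrt{6}\right) 51 = \left(2232 + 372 \sqrt{6}\right) 51 = 113832 + 18972 \sqrt{6}$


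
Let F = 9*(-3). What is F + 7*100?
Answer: 673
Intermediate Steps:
F = -27
F + 7*100 = -27 + 7*100 = -27 + 700 = 673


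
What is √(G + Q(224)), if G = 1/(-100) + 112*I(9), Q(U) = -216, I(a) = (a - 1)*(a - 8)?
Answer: √67999/10 ≈ 26.077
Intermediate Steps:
I(a) = (-1 + a)*(-8 + a)
G = 89599/100 (G = 1/(-100) + 112*(8 + 9² - 9*9) = -1/100 + 112*(8 + 81 - 81) = -1/100 + 112*8 = -1/100 + 896 = 89599/100 ≈ 895.99)
√(G + Q(224)) = √(89599/100 - 216) = √(67999/100) = √67999/10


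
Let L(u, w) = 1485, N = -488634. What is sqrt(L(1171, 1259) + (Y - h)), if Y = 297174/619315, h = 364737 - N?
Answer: 2*I*sqrt(81685400528373135)/619315 ≈ 922.98*I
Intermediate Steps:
h = 853371 (h = 364737 - 1*(-488634) = 364737 + 488634 = 853371)
Y = 297174/619315 (Y = 297174*(1/619315) = 297174/619315 ≈ 0.47984)
sqrt(L(1171, 1259) + (Y - h)) = sqrt(1485 + (297174/619315 - 1*853371)) = sqrt(1485 + (297174/619315 - 853371)) = sqrt(1485 - 528505163691/619315) = sqrt(-527585480916/619315) = 2*I*sqrt(81685400528373135)/619315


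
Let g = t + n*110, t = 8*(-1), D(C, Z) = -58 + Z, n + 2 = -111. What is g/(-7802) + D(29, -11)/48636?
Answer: 100732705/63243012 ≈ 1.5928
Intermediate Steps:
n = -113 (n = -2 - 111 = -113)
t = -8
g = -12438 (g = -8 - 113*110 = -8 - 12430 = -12438)
g/(-7802) + D(29, -11)/48636 = -12438/(-7802) + (-58 - 11)/48636 = -12438*(-1/7802) - 69*1/48636 = 6219/3901 - 23/16212 = 100732705/63243012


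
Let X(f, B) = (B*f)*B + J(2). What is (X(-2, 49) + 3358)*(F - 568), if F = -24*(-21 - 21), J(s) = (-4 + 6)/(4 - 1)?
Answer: -1905200/3 ≈ -6.3507e+5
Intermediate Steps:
J(s) = ⅔ (J(s) = 2/3 = 2*(⅓) = ⅔)
X(f, B) = ⅔ + f*B² (X(f, B) = (B*f)*B + ⅔ = f*B² + ⅔ = ⅔ + f*B²)
F = 1008 (F = -24*(-42) = 1008)
(X(-2, 49) + 3358)*(F - 568) = ((⅔ - 2*49²) + 3358)*(1008 - 568) = ((⅔ - 2*2401) + 3358)*440 = ((⅔ - 4802) + 3358)*440 = (-14404/3 + 3358)*440 = -4330/3*440 = -1905200/3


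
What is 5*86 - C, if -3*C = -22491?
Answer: -7067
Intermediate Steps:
C = 7497 (C = -⅓*(-22491) = 7497)
5*86 - C = 5*86 - 1*7497 = 430 - 7497 = -7067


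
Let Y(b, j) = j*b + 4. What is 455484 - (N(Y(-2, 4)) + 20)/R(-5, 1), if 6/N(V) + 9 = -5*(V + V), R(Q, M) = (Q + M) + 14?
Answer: 70599707/155 ≈ 4.5548e+5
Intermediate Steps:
R(Q, M) = 14 + M + Q (R(Q, M) = (M + Q) + 14 = 14 + M + Q)
Y(b, j) = 4 + b*j (Y(b, j) = b*j + 4 = 4 + b*j)
N(V) = 6/(-9 - 10*V) (N(V) = 6/(-9 - 5*(V + V)) = 6/(-9 - 10*V))
455484 - (N(Y(-2, 4)) + 20)/R(-5, 1) = 455484 - (-6/(9 + 10*(4 - 2*4)) + 20)/(14 + 1 - 5) = 455484 - (-6/(9 + 10*(4 - 8)) + 20)/10 = 455484 - (-6/(9 + 10*(-4)) + 20)/10 = 455484 - (-6/(9 - 40) + 20)/10 = 455484 - (-6/(-31) + 20)/10 = 455484 - (-6*(-1/31) + 20)/10 = 455484 - (6/31 + 20)/10 = 455484 - 626/(10*31) = 455484 - 1*313/155 = 455484 - 313/155 = 70599707/155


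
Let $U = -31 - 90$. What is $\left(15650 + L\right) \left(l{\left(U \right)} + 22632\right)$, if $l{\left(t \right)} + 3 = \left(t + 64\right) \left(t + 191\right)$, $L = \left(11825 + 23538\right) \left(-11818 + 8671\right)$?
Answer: $-2073993421329$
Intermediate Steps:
$U = -121$
$L = -111287361$ ($L = 35363 \left(-3147\right) = -111287361$)
$l{\left(t \right)} = -3 + \left(64 + t\right) \left(191 + t\right)$ ($l{\left(t \right)} = -3 + \left(t + 64\right) \left(t + 191\right) = -3 + \left(64 + t\right) \left(191 + t\right)$)
$\left(15650 + L\right) \left(l{\left(U \right)} + 22632\right) = \left(15650 - 111287361\right) \left(\left(12221 + \left(-121\right)^{2} + 255 \left(-121\right)\right) + 22632\right) = - 111271711 \left(\left(12221 + 14641 - 30855\right) + 22632\right) = - 111271711 \left(-3993 + 22632\right) = \left(-111271711\right) 18639 = -2073993421329$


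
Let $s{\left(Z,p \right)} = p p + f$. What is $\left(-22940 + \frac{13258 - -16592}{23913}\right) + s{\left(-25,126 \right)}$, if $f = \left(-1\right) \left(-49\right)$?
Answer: $- \frac{55906615}{7971} \approx -7013.8$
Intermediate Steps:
$f = 49$
$s{\left(Z,p \right)} = 49 + p^{2}$ ($s{\left(Z,p \right)} = p p + 49 = p^{2} + 49 = 49 + p^{2}$)
$\left(-22940 + \frac{13258 - -16592}{23913}\right) + s{\left(-25,126 \right)} = \left(-22940 + \frac{13258 - -16592}{23913}\right) + \left(49 + 126^{2}\right) = \left(-22940 + \left(13258 + 16592\right) \frac{1}{23913}\right) + \left(49 + 15876\right) = \left(-22940 + 29850 \cdot \frac{1}{23913}\right) + 15925 = \left(-22940 + \frac{9950}{7971}\right) + 15925 = - \frac{182844790}{7971} + 15925 = - \frac{55906615}{7971}$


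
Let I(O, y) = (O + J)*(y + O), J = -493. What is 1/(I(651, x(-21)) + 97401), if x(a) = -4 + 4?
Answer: 1/200259 ≈ 4.9935e-6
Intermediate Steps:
x(a) = 0
I(O, y) = (-493 + O)*(O + y) (I(O, y) = (O - 493)*(y + O) = (-493 + O)*(O + y))
1/(I(651, x(-21)) + 97401) = 1/((651**2 - 493*651 - 493*0 + 651*0) + 97401) = 1/((423801 - 320943 + 0 + 0) + 97401) = 1/(102858 + 97401) = 1/200259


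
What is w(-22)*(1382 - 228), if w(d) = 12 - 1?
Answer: 12694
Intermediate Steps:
w(d) = 11
w(-22)*(1382 - 228) = 11*(1382 - 228) = 11*1154 = 12694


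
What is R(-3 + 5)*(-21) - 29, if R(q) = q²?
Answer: -113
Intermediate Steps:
R(-3 + 5)*(-21) - 29 = (-3 + 5)²*(-21) - 29 = 2²*(-21) - 29 = 4*(-21) - 29 = -84 - 29 = -113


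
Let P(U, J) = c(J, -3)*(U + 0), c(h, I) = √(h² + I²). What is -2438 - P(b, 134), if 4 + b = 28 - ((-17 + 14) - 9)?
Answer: -2438 - 36*√17965 ≈ -7263.2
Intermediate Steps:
c(h, I) = √(I² + h²)
b = 36 (b = -4 + (28 - ((-17 + 14) - 9)) = -4 + (28 - (-3 - 9)) = -4 + (28 - 1*(-12)) = -4 + (28 + 12) = -4 + 40 = 36)
P(U, J) = U*√(9 + J²) (P(U, J) = √((-3)² + J²)*(U + 0) = √(9 + J²)*U = U*√(9 + J²))
-2438 - P(b, 134) = -2438 - 36*√(9 + 134²) = -2438 - 36*√(9 + 17956) = -2438 - 36*√17965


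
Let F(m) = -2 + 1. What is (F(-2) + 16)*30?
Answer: 450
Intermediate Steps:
F(m) = -1
(F(-2) + 16)*30 = (-1 + 16)*30 = 15*30 = 450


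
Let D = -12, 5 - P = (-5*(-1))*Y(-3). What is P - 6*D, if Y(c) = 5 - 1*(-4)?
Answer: 32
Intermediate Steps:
Y(c) = 9 (Y(c) = 5 + 4 = 9)
P = -40 (P = 5 - (-5*(-1))*9 = 5 - 5*9 = 5 - 1*45 = 5 - 45 = -40)
P - 6*D = -40 - 6*(-12) = -40 + 72 = 32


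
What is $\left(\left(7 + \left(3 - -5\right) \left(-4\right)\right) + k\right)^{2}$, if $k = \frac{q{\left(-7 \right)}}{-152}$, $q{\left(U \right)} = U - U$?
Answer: $625$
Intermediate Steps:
$q{\left(U \right)} = 0$
$k = 0$ ($k = \frac{0}{-152} = 0 \left(- \frac{1}{152}\right) = 0$)
$\left(\left(7 + \left(3 - -5\right) \left(-4\right)\right) + k\right)^{2} = \left(\left(7 + \left(3 - -5\right) \left(-4\right)\right) + 0\right)^{2} = \left(\left(7 + \left(3 + 5\right) \left(-4\right)\right) + 0\right)^{2} = \left(\left(7 + 8 \left(-4\right)\right) + 0\right)^{2} = \left(\left(7 - 32\right) + 0\right)^{2} = \left(-25 + 0\right)^{2} = \left(-25\right)^{2} = 625$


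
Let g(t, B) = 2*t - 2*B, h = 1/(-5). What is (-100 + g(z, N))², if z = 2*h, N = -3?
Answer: 224676/25 ≈ 8987.0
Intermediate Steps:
h = -⅕ ≈ -0.20000
z = -⅖ (z = 2*(-⅕) = -⅖ ≈ -0.40000)
g(t, B) = -2*B + 2*t
(-100 + g(z, N))² = (-100 + (-2*(-3) + 2*(-⅖)))² = (-100 + (6 - ⅘))² = (-100 + 26/5)² = (-474/5)² = 224676/25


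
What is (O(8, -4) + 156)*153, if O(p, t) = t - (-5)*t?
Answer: 20196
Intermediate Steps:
O(p, t) = 6*t (O(p, t) = t + 5*t = 6*t)
(O(8, -4) + 156)*153 = (6*(-4) + 156)*153 = (-24 + 156)*153 = 132*153 = 20196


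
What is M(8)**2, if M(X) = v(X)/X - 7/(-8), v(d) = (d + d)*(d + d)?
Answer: 69169/64 ≈ 1080.8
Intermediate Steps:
v(d) = 4*d**2 (v(d) = (2*d)*(2*d) = 4*d**2)
M(X) = 7/8 + 4*X (M(X) = (4*X**2)/X - 7/(-8) = 4*X - 7*(-1/8) = 4*X + 7/8 = 7/8 + 4*X)
M(8)**2 = (7/8 + 4*8)**2 = (7/8 + 32)**2 = (263/8)**2 = 69169/64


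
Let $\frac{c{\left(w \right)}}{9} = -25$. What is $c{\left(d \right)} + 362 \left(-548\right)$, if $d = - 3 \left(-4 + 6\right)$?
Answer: $-198601$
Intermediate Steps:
$d = -6$ ($d = \left(-3\right) 2 = -6$)
$c{\left(w \right)} = -225$ ($c{\left(w \right)} = 9 \left(-25\right) = -225$)
$c{\left(d \right)} + 362 \left(-548\right) = -225 + 362 \left(-548\right) = -225 - 198376 = -198601$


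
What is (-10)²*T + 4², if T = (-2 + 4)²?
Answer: 416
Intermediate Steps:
T = 4 (T = 2² = 4)
(-10)²*T + 4² = (-10)²*4 + 4² = 100*4 + 16 = 400 + 16 = 416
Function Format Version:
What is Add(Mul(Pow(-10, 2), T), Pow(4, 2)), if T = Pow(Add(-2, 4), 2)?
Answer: 416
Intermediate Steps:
T = 4 (T = Pow(2, 2) = 4)
Add(Mul(Pow(-10, 2), T), Pow(4, 2)) = Add(Mul(Pow(-10, 2), 4), Pow(4, 2)) = Add(Mul(100, 4), 16) = Add(400, 16) = 416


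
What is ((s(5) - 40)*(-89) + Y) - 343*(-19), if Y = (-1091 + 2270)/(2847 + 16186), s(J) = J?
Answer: 183327035/19033 ≈ 9632.1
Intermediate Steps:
Y = 1179/19033 ≈ 0.061945
((s(5) - 40)*(-89) + Y) - 343*(-19) = ((5 - 40)*(-89) + 1179/19033) - 343*(-19) = (-35*(-89) + 1179/19033) + 6517 = (3115 + 1179/19033) + 6517 = 59288974/19033 + 6517 = 183327035/19033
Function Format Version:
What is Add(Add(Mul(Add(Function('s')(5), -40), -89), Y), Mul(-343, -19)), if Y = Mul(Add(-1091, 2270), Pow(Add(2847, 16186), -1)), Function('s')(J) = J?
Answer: Rational(183327035, 19033) ≈ 9632.1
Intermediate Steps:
Y = Rational(1179, 19033) (Y = Mul(1179, Pow(19033, -1)) = Mul(1179, Rational(1, 19033)) = Rational(1179, 19033) ≈ 0.061945)
Add(Add(Mul(Add(Function('s')(5), -40), -89), Y), Mul(-343, -19)) = Add(Add(Mul(Add(5, -40), -89), Rational(1179, 19033)), Mul(-343, -19)) = Add(Add(Mul(-35, -89), Rational(1179, 19033)), 6517) = Add(Add(3115, Rational(1179, 19033)), 6517) = Add(Rational(59288974, 19033), 6517) = Rational(183327035, 19033)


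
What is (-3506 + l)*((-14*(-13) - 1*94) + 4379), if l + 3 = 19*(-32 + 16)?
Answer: -17032671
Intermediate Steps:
l = -307 (l = -3 + 19*(-32 + 16) = -3 + 19*(-16) = -3 - 304 = -307)
(-3506 + l)*((-14*(-13) - 1*94) + 4379) = (-3506 - 307)*((-14*(-13) - 1*94) + 4379) = -3813*((182 - 94) + 4379) = -3813*(88 + 4379) = -3813*4467 = -17032671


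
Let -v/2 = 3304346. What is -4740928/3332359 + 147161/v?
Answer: -31821726228975/22022534264428 ≈ -1.4450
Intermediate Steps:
v = -6608692 (v = -2*3304346 = -6608692)
-4740928/3332359 + 147161/v = -4740928/3332359 + 147161/(-6608692) = -4740928*1/3332359 + 147161*(-1/6608692) = -4740928/3332359 - 147161/6608692 = -31821726228975/22022534264428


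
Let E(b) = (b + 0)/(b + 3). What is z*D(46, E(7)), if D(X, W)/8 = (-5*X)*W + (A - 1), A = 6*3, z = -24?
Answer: 27648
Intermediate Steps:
E(b) = b/(3 + b)
A = 18
D(X, W) = 136 - 40*W*X (D(X, W) = 8*((-5*X)*W + (18 - 1)) = 8*(-5*W*X + 17) = 8*(17 - 5*W*X) = 136 - 40*W*X)
z*D(46, E(7)) = -24*(136 - 40*7/(3 + 7)*46) = -24*(136 - 40*7/10*46) = -24*(136 - 1288) = -24*(-1152) = 27648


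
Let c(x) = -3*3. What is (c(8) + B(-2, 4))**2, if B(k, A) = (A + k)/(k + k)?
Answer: 361/4 ≈ 90.250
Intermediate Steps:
c(x) = -9
B(k, A) = (A + k)/(2*k) (B(k, A) = (A + k)/((2*k)) = (A + k)*(1/(2*k)) = (A + k)/(2*k))
(c(8) + B(-2, 4))**2 = (-9 + (1/2)*(4 - 2)/(-2))**2 = (-9 + (1/2)*(-1/2)*2)**2 = (-9 - 1/2)**2 = (-19/2)**2 = 361/4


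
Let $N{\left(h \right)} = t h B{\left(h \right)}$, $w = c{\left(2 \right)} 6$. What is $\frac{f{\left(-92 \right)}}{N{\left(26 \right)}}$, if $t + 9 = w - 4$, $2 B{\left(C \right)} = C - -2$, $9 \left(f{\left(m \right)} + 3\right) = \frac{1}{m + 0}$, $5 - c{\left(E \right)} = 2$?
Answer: $- \frac{71}{43056} \approx -0.001649$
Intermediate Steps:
$c{\left(E \right)} = 3$ ($c{\left(E \right)} = 5 - 2 = 3$)
$f{\left(m \right)} = -3 + \frac{1}{9 m}$ ($f{\left(m \right)} = -3 + \frac{1}{9 \left(m + 0\right)} = -3 + \frac{1}{9 m}$)
$w = 18$ ($w = 3 \cdot 6 = 18$)
$B{\left(C \right)} = 1 + \frac{C}{2}$ ($B{\left(C \right)} = \frac{C - -2}{2} = \frac{C + 2}{2} = \frac{2 + C}{2} = 1 + \frac{C}{2}$)
$t = 5$ ($t = -9 + \left(18 - 4\right) = -9 + 14 = 5$)
$N{\left(h \right)} = 5 h \left(1 + \frac{h}{2}\right)$
$\frac{f{\left(-92 \right)}}{N{\left(26 \right)}} = \frac{-3 + \frac{1}{9 \left(-92\right)}}{\frac{5}{2} \cdot 26 \left(2 + 26\right)} = \frac{-3 + \frac{1}{9} \left(- \frac{1}{92}\right)}{\frac{5}{2} \cdot 26 \cdot 28} = \frac{-3 - \frac{1}{828}}{1820} = \left(- \frac{2485}{828}\right) \frac{1}{1820} = - \frac{71}{43056}$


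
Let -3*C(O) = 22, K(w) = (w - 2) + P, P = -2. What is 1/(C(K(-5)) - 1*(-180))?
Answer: 3/518 ≈ 0.0057915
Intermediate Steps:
K(w) = -4 + w (K(w) = (w - 2) - 2 = (-2 + w) - 2 = -4 + w)
C(O) = -22/3 (C(O) = -⅓*22 = -22/3)
1/(C(K(-5)) - 1*(-180)) = 1/(-22/3 - 1*(-180)) = 1/(-22/3 + 180) = 1/(518/3) = 3/518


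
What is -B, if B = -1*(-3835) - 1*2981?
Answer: -854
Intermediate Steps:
B = 854 (B = 3835 - 2981 = 854)
-B = -1*854 = -854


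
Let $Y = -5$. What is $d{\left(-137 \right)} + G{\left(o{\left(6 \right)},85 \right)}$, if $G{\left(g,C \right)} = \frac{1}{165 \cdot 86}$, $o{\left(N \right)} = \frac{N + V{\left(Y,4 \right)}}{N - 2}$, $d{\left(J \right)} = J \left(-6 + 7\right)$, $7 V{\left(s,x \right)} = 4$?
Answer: $- \frac{1944029}{14190} \approx -137.0$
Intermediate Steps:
$V{\left(s,x \right)} = \frac{4}{7}$ ($V{\left(s,x \right)} = \frac{1}{7} \cdot 4 = \frac{4}{7}$)
$d{\left(J \right)} = J$ ($d{\left(J \right)} = J 1 = J$)
$o{\left(N \right)} = \frac{\frac{4}{7} + N}{-2 + N}$ ($o{\left(N \right)} = \frac{N + \frac{4}{7}}{N - 2} = \frac{\frac{4}{7} + N}{-2 + N}$)
$G{\left(g,C \right)} = \frac{1}{14190}$ ($G{\left(g,C \right)} = \frac{1}{165} \cdot \frac{1}{86} = \frac{1}{14190}$)
$d{\left(-137 \right)} + G{\left(o{\left(6 \right)},85 \right)} = -137 + \frac{1}{14190} = - \frac{1944029}{14190}$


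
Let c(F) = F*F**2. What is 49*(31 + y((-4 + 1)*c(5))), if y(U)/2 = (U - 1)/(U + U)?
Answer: 588049/375 ≈ 1568.1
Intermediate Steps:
c(F) = F**3
y(U) = (-1 + U)/U (y(U) = 2*((U - 1)/(U + U)) = 2*((-1 + U)/((2*U))) = 2*((-1 + U)*(1/(2*U))) = 2*((-1 + U)/(2*U)) = (-1 + U)/U)
49*(31 + y((-4 + 1)*c(5))) = 49*(31 + (-1 + (-4 + 1)*5**3)/(((-4 + 1)*5**3))) = 49*(31 + (-1 - 3*125)/((-3*125))) = 49*(31 + (-1 - 375)/(-375)) = 49*(31 - 1/375*(-376)) = 49*(31 + 376/375) = 49*(12001/375) = 588049/375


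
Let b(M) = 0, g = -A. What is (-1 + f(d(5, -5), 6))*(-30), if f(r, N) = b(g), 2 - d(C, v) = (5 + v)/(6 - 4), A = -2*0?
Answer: 30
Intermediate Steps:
A = 0
g = 0 (g = -1*0 = 0)
d(C, v) = -½ - v/2 (d(C, v) = 2 - (5 + v)/(6 - 4) = 2 - (5 + v)/2 = 2 - (5/2 + v/2) = 2 + (-5/2 - v/2) = -½ - v/2)
f(r, N) = 0
(-1 + f(d(5, -5), 6))*(-30) = (-1 + 0)*(-30) = -1*(-30) = 30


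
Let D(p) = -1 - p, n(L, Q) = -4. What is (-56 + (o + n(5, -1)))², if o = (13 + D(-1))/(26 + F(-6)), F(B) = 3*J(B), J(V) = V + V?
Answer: 375769/100 ≈ 3757.7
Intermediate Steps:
J(V) = 2*V
F(B) = 6*B (F(B) = 3*(2*B) = 6*B)
o = -13/10 (o = (13 + (-1 - 1*(-1)))/(26 + 6*(-6)) = (13 + (-1 + 1))/(26 - 36) = (13 + 0)/(-10) = 13*(-⅒) = -13/10 ≈ -1.3000)
(-56 + (o + n(5, -1)))² = (-56 + (-13/10 - 4))² = (-56 - 53/10)² = (-613/10)² = 375769/100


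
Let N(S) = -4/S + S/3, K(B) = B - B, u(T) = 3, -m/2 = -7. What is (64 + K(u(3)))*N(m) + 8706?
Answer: 188714/21 ≈ 8986.4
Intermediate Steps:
m = 14 (m = -2*(-7) = 14)
K(B) = 0
N(S) = -4/S + S/3 (N(S) = -4/S + S*(⅓) = -4/S + S/3)
(64 + K(u(3)))*N(m) + 8706 = (64 + 0)*(-4/14 + (⅓)*14) + 8706 = 64*(-4*1/14 + 14/3) + 8706 = 64*(-2/7 + 14/3) + 8706 = 64*(92/21) + 8706 = 5888/21 + 8706 = 188714/21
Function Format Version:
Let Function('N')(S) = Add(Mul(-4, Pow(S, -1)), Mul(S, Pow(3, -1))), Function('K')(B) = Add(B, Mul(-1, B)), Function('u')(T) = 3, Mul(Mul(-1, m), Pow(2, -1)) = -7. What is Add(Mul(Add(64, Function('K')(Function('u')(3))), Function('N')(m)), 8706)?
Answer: Rational(188714, 21) ≈ 8986.4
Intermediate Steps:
m = 14 (m = Mul(-2, -7) = 14)
Function('K')(B) = 0
Function('N')(S) = Add(Mul(-4, Pow(S, -1)), Mul(Rational(1, 3), S)) (Function('N')(S) = Add(Mul(-4, Pow(S, -1)), Mul(S, Rational(1, 3))) = Add(Mul(-4, Pow(S, -1)), Mul(Rational(1, 3), S)))
Add(Mul(Add(64, Function('K')(Function('u')(3))), Function('N')(m)), 8706) = Add(Mul(Add(64, 0), Add(Mul(-4, Pow(14, -1)), Mul(Rational(1, 3), 14))), 8706) = Add(Mul(64, Add(Mul(-4, Rational(1, 14)), Rational(14, 3))), 8706) = Add(Mul(64, Add(Rational(-2, 7), Rational(14, 3))), 8706) = Add(Mul(64, Rational(92, 21)), 8706) = Add(Rational(5888, 21), 8706) = Rational(188714, 21)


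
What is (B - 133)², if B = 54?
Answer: 6241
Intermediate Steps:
(B - 133)² = (54 - 133)² = (-79)² = 6241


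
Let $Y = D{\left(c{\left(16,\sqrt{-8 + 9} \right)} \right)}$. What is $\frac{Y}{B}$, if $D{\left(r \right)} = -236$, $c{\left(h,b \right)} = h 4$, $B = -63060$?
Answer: $\frac{59}{15765} \approx 0.0037425$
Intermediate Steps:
$c{\left(h,b \right)} = 4 h$
$Y = -236$
$\frac{Y}{B} = - \frac{236}{-63060} = \left(-236\right) \left(- \frac{1}{63060}\right) = \frac{59}{15765}$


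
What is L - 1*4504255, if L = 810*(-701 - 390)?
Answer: -5387965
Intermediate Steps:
L = -883710 (L = 810*(-1091) = -883710)
L - 1*4504255 = -883710 - 1*4504255 = -883710 - 4504255 = -5387965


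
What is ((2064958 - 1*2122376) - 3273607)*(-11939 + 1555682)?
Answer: -5142246526575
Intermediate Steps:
((2064958 - 1*2122376) - 3273607)*(-11939 + 1555682) = ((2064958 - 2122376) - 3273607)*1543743 = (-57418 - 3273607)*1543743 = -3331025*1543743 = -5142246526575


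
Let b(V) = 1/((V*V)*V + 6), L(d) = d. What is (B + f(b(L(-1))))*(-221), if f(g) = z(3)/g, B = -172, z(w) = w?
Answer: 34697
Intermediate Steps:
b(V) = 1/(6 + V³) (b(V) = 1/(V²*V + 6) = 1/(V³ + 6) = 1/(6 + V³))
f(g) = 3/g
(B + f(b(L(-1))))*(-221) = (-172 + 3/(1/(6 + (-1)³)))*(-221) = (-172 + 3/(1/(6 - 1)))*(-221) = (-172 + 3/(1/5))*(-221) = (-172 + 3/(⅕))*(-221) = (-172 + 3*5)*(-221) = (-172 + 15)*(-221) = -157*(-221) = 34697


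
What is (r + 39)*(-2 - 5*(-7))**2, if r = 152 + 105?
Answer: 322344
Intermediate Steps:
r = 257
(r + 39)*(-2 - 5*(-7))**2 = (257 + 39)*(-2 - 5*(-7))**2 = 296*(-2 + 35)**2 = 296*33**2 = 296*1089 = 322344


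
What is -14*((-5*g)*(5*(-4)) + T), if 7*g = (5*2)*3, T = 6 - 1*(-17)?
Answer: -6322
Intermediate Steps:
T = 23 (T = 6 + 17 = 23)
g = 30/7 (g = ((5*2)*3)/7 = (10*3)/7 = (1/7)*30 = 30/7 ≈ 4.2857)
-14*((-5*g)*(5*(-4)) + T) = -14*((-5*30/7)*(5*(-4)) + 23) = -14*(-150/7*(-20) + 23) = -14*(3000/7 + 23) = -14*3161/7 = -6322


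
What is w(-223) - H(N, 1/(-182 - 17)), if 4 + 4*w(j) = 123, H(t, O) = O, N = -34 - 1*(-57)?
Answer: 23685/796 ≈ 29.755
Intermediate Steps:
N = 23 (N = -34 + 57 = 23)
w(j) = 119/4 (w(j) = -1 + (¼)*123 = -1 + 123/4 = 119/4)
w(-223) - H(N, 1/(-182 - 17)) = 119/4 - 1/(-182 - 17) = 119/4 - 1/(-199) = 119/4 - 1*(-1/199) = 119/4 + 1/199 = 23685/796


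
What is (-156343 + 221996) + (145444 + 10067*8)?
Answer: 291633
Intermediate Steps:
(-156343 + 221996) + (145444 + 10067*8) = 65653 + (145444 + 80536) = 65653 + 225980 = 291633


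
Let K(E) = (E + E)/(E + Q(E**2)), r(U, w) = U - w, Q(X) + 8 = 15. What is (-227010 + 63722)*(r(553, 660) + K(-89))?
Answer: 701811824/41 ≈ 1.7117e+7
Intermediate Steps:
Q(X) = 7 (Q(X) = -8 + 15 = 7)
K(E) = 2*E/(7 + E) (K(E) = (E + E)/(E + 7) = (2*E)/(7 + E) = 2*E/(7 + E))
(-227010 + 63722)*(r(553, 660) + K(-89)) = (-227010 + 63722)*((553 - 1*660) + 2*(-89)/(7 - 89)) = -163288*((553 - 660) + 2*(-89)/(-82)) = -163288*(-107 + 2*(-89)*(-1/82)) = -163288*(-107 + 89/41) = -163288*(-4298/41) = 701811824/41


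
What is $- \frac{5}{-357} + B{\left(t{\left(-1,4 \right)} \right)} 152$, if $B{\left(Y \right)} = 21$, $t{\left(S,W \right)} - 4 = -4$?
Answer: $\frac{1139549}{357} \approx 3192.0$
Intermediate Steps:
$t{\left(S,W \right)} = 0$ ($t{\left(S,W \right)} = 4 - 4 = 0$)
$- \frac{5}{-357} + B{\left(t{\left(-1,4 \right)} \right)} 152 = - \frac{5}{-357} + 21 \cdot 152 = \left(-5\right) \left(- \frac{1}{357}\right) + 3192 = \frac{5}{357} + 3192 = \frac{1139549}{357}$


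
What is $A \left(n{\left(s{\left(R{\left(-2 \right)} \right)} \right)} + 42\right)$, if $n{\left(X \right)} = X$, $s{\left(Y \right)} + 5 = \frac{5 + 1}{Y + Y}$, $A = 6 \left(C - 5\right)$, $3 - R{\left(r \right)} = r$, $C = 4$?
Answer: $- \frac{1128}{5} \approx -225.6$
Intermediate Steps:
$R{\left(r \right)} = 3 - r$
$A = -6$ ($A = 6 \left(4 - 5\right) = 6 \left(-1\right) = -6$)
$s{\left(Y \right)} = -5 + \frac{3}{Y}$ ($s{\left(Y \right)} = -5 + \frac{5 + 1}{Y + Y} = -5 + \frac{6}{2 Y} = -5 + 6 \frac{1}{2 Y} = -5 + \frac{3}{Y}$)
$A \left(n{\left(s{\left(R{\left(-2 \right)} \right)} \right)} + 42\right) = - 6 \left(\left(-5 + \frac{3}{3 - -2}\right) + 42\right) = - 6 \left(\left(-5 + \frac{3}{3 + 2}\right) + 42\right) = - 6 \left(\left(-5 + \frac{3}{5}\right) + 42\right) = - 6 \left(- \frac{22}{5} + 42\right) = \left(-6\right) \frac{188}{5} = - \frac{1128}{5}$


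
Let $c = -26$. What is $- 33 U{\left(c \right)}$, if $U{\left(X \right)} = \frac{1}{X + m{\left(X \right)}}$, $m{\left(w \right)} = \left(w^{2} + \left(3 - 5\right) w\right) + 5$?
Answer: $- \frac{33}{707} \approx -0.046676$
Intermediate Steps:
$m{\left(w \right)} = 5 + w^{2} - 2 w$ ($m{\left(w \right)} = \left(w^{2} - 2 w\right) + 5 = 5 + w^{2} - 2 w$)
$U{\left(X \right)} = \frac{1}{5 + X^{2} - X}$ ($U{\left(X \right)} = \frac{1}{X + \left(5 + X^{2} - 2 X\right)} = \frac{1}{5 + X^{2} - X}$)
$- 33 U{\left(c \right)} = - \frac{33}{5 + \left(-26\right)^{2} - -26} = - \frac{33}{5 + 676 + 26} = - \frac{33}{707}$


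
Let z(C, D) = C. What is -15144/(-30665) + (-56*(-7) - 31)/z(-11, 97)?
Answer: -10903481/337315 ≈ -32.324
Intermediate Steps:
-15144/(-30665) + (-56*(-7) - 31)/z(-11, 97) = -15144/(-30665) + (-56*(-7) - 31)/(-11) = -15144*(-1/30665) + (392 - 31)*(-1/11) = 15144/30665 + 361*(-1/11) = 15144/30665 - 361/11 = -10903481/337315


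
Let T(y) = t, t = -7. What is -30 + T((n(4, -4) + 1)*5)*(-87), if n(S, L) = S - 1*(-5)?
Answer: 579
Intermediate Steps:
n(S, L) = 5 + S (n(S, L) = S + 5 = 5 + S)
T(y) = -7
-30 + T((n(4, -4) + 1)*5)*(-87) = -30 - 7*(-87) = -30 + 609 = 579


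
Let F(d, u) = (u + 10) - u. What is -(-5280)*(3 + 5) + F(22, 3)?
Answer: 42250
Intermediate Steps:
F(d, u) = 10 (F(d, u) = (10 + u) - u = 10)
-(-5280)*(3 + 5) + F(22, 3) = -(-5280)*(3 + 5) + 10 = -(-5280)*8 + 10 = -480*(-88) + 10 = 42240 + 10 = 42250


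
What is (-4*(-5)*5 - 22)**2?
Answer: 6084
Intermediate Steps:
(-4*(-5)*5 - 22)**2 = (20*5 - 22)**2 = (100 - 22)**2 = 78**2 = 6084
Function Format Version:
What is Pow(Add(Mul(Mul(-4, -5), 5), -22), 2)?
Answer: 6084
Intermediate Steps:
Pow(Add(Mul(Mul(-4, -5), 5), -22), 2) = Pow(Add(Mul(20, 5), -22), 2) = Pow(Add(100, -22), 2) = Pow(78, 2) = 6084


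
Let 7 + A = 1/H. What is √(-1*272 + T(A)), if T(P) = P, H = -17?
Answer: 2*I*√20162/17 ≈ 16.705*I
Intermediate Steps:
A = -120/17 (A = -7 + 1/(-17) = -7 - 1/17 = -120/17 ≈ -7.0588)
√(-1*272 + T(A)) = √(-1*272 - 120/17) = √(-272 - 120/17) = √(-4744/17) = 2*I*√20162/17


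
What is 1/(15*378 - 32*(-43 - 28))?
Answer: 1/7942 ≈ 0.00012591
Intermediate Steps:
1/(15*378 - 32*(-43 - 28)) = 1/(5670 - 32*(-71)) = 1/(5670 + 2272) = 1/7942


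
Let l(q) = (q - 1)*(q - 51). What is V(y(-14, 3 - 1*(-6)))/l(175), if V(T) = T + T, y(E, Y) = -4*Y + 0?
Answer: -3/899 ≈ -0.0033370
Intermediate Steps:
l(q) = (-1 + q)*(-51 + q)
y(E, Y) = -4*Y
V(T) = 2*T
V(y(-14, 3 - 1*(-6)))/l(175) = (2*(-4*(3 - 1*(-6))))/(51 + 175**2 - 52*175) = (2*(-4*(3 + 6)))/(51 + 30625 - 9100) = (2*(-4*9))/21576 = (2*(-36))*(1/21576) = -72*1/21576 = -3/899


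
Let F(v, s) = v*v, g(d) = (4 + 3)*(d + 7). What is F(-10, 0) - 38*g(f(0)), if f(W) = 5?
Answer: -3092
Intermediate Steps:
g(d) = 49 + 7*d (g(d) = 7*(7 + d) = 49 + 7*d)
F(v, s) = v**2
F(-10, 0) - 38*g(f(0)) = (-10)**2 - 38*(49 + 7*5) = 100 - 38*(49 + 35) = 100 - 38*84 = 100 - 3192 = -3092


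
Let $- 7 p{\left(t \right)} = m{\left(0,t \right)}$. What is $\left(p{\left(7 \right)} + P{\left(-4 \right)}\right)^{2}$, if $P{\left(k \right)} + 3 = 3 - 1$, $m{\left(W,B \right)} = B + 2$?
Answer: $\frac{256}{49} \approx 5.2245$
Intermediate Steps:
$m{\left(W,B \right)} = 2 + B$
$p{\left(t \right)} = - \frac{2}{7} - \frac{t}{7}$ ($p{\left(t \right)} = - \frac{2 + t}{7} = - \frac{2}{7} - \frac{t}{7}$)
$P{\left(k \right)} = -1$ ($P{\left(k \right)} = -3 + \left(3 - 1\right) = -3 + 2 = -1$)
$\left(p{\left(7 \right)} + P{\left(-4 \right)}\right)^{2} = \left(\left(- \frac{2}{7} - 1\right) - 1\right)^{2} = \left(- \frac{9}{7} - 1\right)^{2} = \left(- \frac{16}{7}\right)^{2} = \frac{256}{49}$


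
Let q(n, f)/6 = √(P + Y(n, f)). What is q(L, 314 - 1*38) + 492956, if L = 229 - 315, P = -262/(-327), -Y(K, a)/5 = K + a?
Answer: 492956 + 4*I*√25374219/109 ≈ 4.9296e+5 + 184.85*I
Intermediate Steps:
Y(K, a) = -5*K - 5*a (Y(K, a) = -5*(K + a) = -5*K - 5*a)
P = 262/327 (P = -262*(-1/327) = 262/327 ≈ 0.80122)
L = -86
q(n, f) = 6*√(262/327 - 5*f - 5*n) (q(n, f) = 6*√(262/327 + (-5*n - 5*f)) = 6*√(262/327 + (-5*f - 5*n)) = 6*√(262/327 - 5*f - 5*n))
q(L, 314 - 1*38) + 492956 = 2*√(85674 - 534645*(314 - 1*38) - 534645*(-86))/109 + 492956 = 2*√(85674 - 534645*(314 - 38) + 45979470)/109 + 492956 = 2*√(85674 - 534645*276 + 45979470)/109 + 492956 = 2*√(85674 - 147562020 + 45979470)/109 + 492956 = 2*√(-101496876)/109 + 492956 = 2*(2*I*√25374219)/109 + 492956 = 4*I*√25374219/109 + 492956 = 492956 + 4*I*√25374219/109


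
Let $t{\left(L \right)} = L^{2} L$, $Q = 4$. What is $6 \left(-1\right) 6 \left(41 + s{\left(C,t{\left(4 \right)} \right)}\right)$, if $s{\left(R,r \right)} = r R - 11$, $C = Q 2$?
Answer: $-19512$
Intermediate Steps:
$t{\left(L \right)} = L^{3}$
$C = 8$ ($C = 4 \cdot 2 = 8$)
$s{\left(R,r \right)} = -11 + R r$ ($s{\left(R,r \right)} = R r - 11 = -11 + R r$)
$6 \left(-1\right) 6 \left(41 + s{\left(C,t{\left(4 \right)} \right)}\right) = 6 \left(-1\right) 6 \left(41 - \left(11 - 8 \cdot 4^{3}\right)\right) = \left(-6\right) 6 \left(41 + \left(-11 + 8 \cdot 64\right)\right) = - 36 \left(41 + \left(-11 + 512\right)\right) = - 36 \left(41 + 501\right) = \left(-36\right) 542 = -19512$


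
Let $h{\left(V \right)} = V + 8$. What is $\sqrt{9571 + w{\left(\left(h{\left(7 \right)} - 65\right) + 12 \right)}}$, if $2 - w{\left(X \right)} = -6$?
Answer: $\sqrt{9579} \approx 97.872$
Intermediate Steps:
$h{\left(V \right)} = 8 + V$
$w{\left(X \right)} = 8$ ($w{\left(X \right)} = 2 - -6 = 2 + 6 = 8$)
$\sqrt{9571 + w{\left(\left(h{\left(7 \right)} - 65\right) + 12 \right)}} = \sqrt{9571 + 8} = \sqrt{9579}$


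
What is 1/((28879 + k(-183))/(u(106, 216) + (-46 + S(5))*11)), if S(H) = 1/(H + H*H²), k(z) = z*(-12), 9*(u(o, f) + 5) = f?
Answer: -63299/4039750 ≈ -0.015669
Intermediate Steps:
u(o, f) = -5 + f/9
k(z) = -12*z
S(H) = 1/(H + H³)
1/((28879 + k(-183))/(u(106, 216) + (-46 + S(5))*11)) = 1/((28879 - 12*(-183))/((-5 + (⅑)*216) + (-46 + 1/(5 + 5³))*11)) = 1/((28879 + 2196)/((-5 + 24) + (-46 + 1/(5 + 125))*11)) = 1/(31075/(19 + (-46 + 1/130)*11)) = 1/(31075/(19 - 5979/130*11)) = 1/(31075/(19 - 65769/130)) = 1/(31075/(-63299/130)) = 1/(31075*(-130/63299)) = 1/(-4039750/63299) = -63299/4039750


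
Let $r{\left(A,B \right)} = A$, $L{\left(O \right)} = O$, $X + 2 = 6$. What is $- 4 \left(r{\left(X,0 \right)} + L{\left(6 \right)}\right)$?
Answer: $-40$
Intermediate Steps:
$X = 4$ ($X = -2 + 6 = 4$)
$- 4 \left(r{\left(X,0 \right)} + L{\left(6 \right)}\right) = - 4 \left(4 + 6\right) = \left(-4\right) 10 = -40$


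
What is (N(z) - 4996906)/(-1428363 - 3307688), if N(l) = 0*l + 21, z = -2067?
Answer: 4996885/4736051 ≈ 1.0551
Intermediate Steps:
N(l) = 21 (N(l) = 0 + 21 = 21)
(N(z) - 4996906)/(-1428363 - 3307688) = (21 - 4996906)/(-1428363 - 3307688) = -4996885/(-4736051) = -4996885*(-1/4736051) = 4996885/4736051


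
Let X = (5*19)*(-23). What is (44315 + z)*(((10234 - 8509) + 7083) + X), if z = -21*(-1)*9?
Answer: 294749992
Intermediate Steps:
X = -2185 (X = 95*(-23) = -2185)
z = 189 (z = 21*9 = 189)
(44315 + z)*(((10234 - 8509) + 7083) + X) = (44315 + 189)*(((10234 - 8509) + 7083) - 2185) = 44504*((1725 + 7083) - 2185) = 44504*(8808 - 2185) = 44504*6623 = 294749992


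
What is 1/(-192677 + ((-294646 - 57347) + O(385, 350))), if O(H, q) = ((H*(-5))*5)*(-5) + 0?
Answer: -1/496545 ≈ -2.0139e-6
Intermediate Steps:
O(H, q) = 125*H (O(H, q) = (-5*H*5)*(-5) + 0 = -25*H*(-5) + 0 = 125*H + 0 = 125*H)
1/(-192677 + ((-294646 - 57347) + O(385, 350))) = 1/(-192677 + ((-294646 - 57347) + 125*385)) = 1/(-192677 + (-351993 + 48125)) = 1/(-192677 - 303868) = 1/(-496545) = -1/496545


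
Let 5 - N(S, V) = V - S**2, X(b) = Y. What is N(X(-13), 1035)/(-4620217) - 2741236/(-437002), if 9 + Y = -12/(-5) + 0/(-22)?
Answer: 22617029007973/3605435838275 ≈ 6.2730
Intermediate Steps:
Y = -33/5 (Y = -9 + (-12/(-5) + 0/(-22)) = -9 + (-12*(-1/5) + 0*(-1/22)) = -9 + (12/5 + 0) = -9 + 12/5 = -33/5 ≈ -6.6000)
X(b) = -33/5
N(S, V) = 5 + S**2 - V (N(S, V) = 5 - (V - S**2) = 5 + (S**2 - V) = 5 + S**2 - V)
N(X(-13), 1035)/(-4620217) - 2741236/(-437002) = (5 + (-33/5)**2 - 1*1035)/(-4620217) - 2741236/(-437002) = (5 + 1089/25 - 1035)*(-1/4620217) - 2741236*(-1/437002) = -24661/25*(-1/4620217) + 1370618/218501 = 3523/16500775 + 1370618/218501 = 22617029007973/3605435838275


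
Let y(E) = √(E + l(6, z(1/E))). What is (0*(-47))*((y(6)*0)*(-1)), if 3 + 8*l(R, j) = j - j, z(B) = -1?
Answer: 0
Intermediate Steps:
l(R, j) = -3/8 (l(R, j) = -3/8 + (j - j)/8 = -3/8 + (⅛)*0 = -3/8 + 0 = -3/8)
y(E) = √(-3/8 + E) (y(E) = √(E - 3/8) = √(-3/8 + E))
(0*(-47))*((y(6)*0)*(-1)) = (0*(-47))*(((√(-6 + 16*6)/4)*0)*(-1)) = 0*(((√(-6 + 96)/4)*0)*(-1)) = 0*(((√90/4)*0)*(-1)) = 0*((((3*√10)/4)*0)*(-1)) = 0*(((3*√10/4)*0)*(-1)) = 0*(0*(-1)) = 0*0 = 0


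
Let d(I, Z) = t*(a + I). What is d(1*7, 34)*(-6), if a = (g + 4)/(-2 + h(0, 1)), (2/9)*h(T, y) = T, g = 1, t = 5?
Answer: -135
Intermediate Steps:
h(T, y) = 9*T/2
a = -5/2 (a = (1 + 4)/(-2 + (9/2)*0) = 5/(-2 + 0) = 5/(-2) = 5*(-½) = -5/2 ≈ -2.5000)
d(I, Z) = -25/2 + 5*I (d(I, Z) = 5*(-5/2 + I) = -25/2 + 5*I)
d(1*7, 34)*(-6) = (-25/2 + 5*(1*7))*(-6) = (-25/2 + 5*7)*(-6) = (-25/2 + 35)*(-6) = (45/2)*(-6) = -135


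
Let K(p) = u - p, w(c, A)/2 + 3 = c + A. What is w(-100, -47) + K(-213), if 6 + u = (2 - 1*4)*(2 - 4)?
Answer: -89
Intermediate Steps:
u = -2 (u = -6 + (2 - 1*4)*(2 - 4) = -6 + (2 - 4)*(-2) = -6 - 2*(-2) = -6 + 4 = -2)
w(c, A) = -6 + 2*A + 2*c (w(c, A) = -6 + 2*(c + A) = -6 + 2*(A + c) = -6 + (2*A + 2*c) = -6 + 2*A + 2*c)
K(p) = -2 - p
w(-100, -47) + K(-213) = (-6 + 2*(-47) + 2*(-100)) + (-2 - 1*(-213)) = (-6 - 94 - 200) + (-2 + 213) = -300 + 211 = -89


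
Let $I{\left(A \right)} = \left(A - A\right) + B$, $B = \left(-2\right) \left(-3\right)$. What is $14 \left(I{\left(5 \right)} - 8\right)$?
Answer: $-28$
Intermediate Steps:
$B = 6$
$I{\left(A \right)} = 6$ ($I{\left(A \right)} = \left(A - A\right) + 6 = 0 + 6 = 6$)
$14 \left(I{\left(5 \right)} - 8\right) = 14 \left(6 - 8\right) = 14 \left(-2\right) = -28$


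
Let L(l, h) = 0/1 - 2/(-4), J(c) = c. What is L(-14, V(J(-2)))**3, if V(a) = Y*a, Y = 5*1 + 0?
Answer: 1/8 ≈ 0.12500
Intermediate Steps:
Y = 5 (Y = 5 + 0 = 5)
V(a) = 5*a
L(l, h) = 1/2 (L(l, h) = 0*1 - 2*(-1/4) = 0 + 1/2 = 1/2)
L(-14, V(J(-2)))**3 = (1/2)**3 = 1/8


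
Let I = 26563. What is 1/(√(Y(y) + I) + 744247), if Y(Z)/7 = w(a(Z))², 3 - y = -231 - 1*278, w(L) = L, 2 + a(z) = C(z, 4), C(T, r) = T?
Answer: 744247/553901749746 - √1847263/553901749746 ≈ 1.3412e-6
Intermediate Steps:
a(z) = -2 + z
y = 512 (y = 3 - (-231 - 1*278) = 3 - (-231 - 278) = 3 - 1*(-509) = 3 + 509 = 512)
Y(Z) = 7*(-2 + Z)²
1/(√(Y(y) + I) + 744247) = 1/(√(7*(-2 + 512)² + 26563) + 744247) = 1/(√(7*510² + 26563) + 744247) = 1/(√(7*260100 + 26563) + 744247) = 1/(√(1820700 + 26563) + 744247) = 1/(√1847263 + 744247) = 1/(744247 + √1847263)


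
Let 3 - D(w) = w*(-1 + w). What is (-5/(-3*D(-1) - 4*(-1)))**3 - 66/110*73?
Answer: -844/5 ≈ -168.80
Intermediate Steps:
D(w) = 3 - w*(-1 + w)
(-5/(-3*D(-1) - 4*(-1)))**3 - 66/110*73 = (-5/(-3*(3 - 1 - 1*(-1)**2) - 4*(-1)))**3 - 66/110*73 = (-5/(-3*(3 - 1 - 1*1) + 4))**3 - 66*1/110*73 = (-5/(-3*(3 - 1 - 1) + 4))**3 - 3/5*73 = (-5/(-3*1 + 4))**3 - 219/5 = (-5/(-3 + 4))**3 - 219/5 = (-5/1)**3 - 219/5 = (-5*1)**3 - 219/5 = (-5)**3 - 219/5 = -125 - 219/5 = -844/5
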